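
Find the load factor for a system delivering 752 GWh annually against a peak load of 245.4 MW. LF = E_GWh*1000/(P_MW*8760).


LF = 752 * 1000 / (245.4 * 8760) = 0.3498


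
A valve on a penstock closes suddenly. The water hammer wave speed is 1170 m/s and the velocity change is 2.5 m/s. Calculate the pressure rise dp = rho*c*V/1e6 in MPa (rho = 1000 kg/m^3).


dp = 1000 * 1170 * 2.5 / 1e6 = 2.9250 MPa


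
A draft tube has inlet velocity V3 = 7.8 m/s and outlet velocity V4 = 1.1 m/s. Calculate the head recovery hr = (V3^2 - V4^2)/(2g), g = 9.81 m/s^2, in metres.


hr = (7.8^2 - 1.1^2) / (2*9.81) = 3.0392 m


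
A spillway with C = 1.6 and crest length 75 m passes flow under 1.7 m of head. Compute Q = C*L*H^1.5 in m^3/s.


Q = 1.6 * 75 * 1.7^1.5 = 265.9835 m^3/s


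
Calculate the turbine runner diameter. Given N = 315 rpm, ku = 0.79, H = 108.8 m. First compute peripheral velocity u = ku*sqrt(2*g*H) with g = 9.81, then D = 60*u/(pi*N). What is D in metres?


u = 0.79 * sqrt(2*9.81*108.8) = 36.4998 m/s
D = 60 * 36.4998 / (pi * 315) = 2.2130 m


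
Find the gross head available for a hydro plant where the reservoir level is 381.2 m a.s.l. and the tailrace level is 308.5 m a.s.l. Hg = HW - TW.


Hg = 381.2 - 308.5 = 72.7000 m


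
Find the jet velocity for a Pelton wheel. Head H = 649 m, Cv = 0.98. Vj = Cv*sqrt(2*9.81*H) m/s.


Vj = 0.98 * sqrt(2*9.81*649) = 110.5854 m/s


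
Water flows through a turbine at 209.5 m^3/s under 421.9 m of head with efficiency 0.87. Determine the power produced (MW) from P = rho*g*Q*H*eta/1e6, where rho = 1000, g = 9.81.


P = 1000 * 9.81 * 209.5 * 421.9 * 0.87 / 1e6 = 754.3655 MW


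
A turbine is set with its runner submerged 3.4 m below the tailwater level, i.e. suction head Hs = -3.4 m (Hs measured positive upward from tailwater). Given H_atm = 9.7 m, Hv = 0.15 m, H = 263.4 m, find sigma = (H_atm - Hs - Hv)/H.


sigma = (9.7 - (-3.4) - 0.15) / 263.4 = 0.0492


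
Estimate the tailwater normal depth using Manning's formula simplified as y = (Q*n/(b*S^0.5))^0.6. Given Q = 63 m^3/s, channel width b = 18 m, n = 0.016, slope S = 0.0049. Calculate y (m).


y = (63 * 0.016 / (18 * 0.0049^0.5))^0.6 = 0.8747 m


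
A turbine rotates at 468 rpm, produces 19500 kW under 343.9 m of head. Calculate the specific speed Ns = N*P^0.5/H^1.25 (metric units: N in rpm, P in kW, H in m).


Ns = 468 * 19500^0.5 / 343.9^1.25 = 44.1289


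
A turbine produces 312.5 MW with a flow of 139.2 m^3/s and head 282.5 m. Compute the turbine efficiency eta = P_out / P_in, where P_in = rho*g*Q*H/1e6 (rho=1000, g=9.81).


P_in = 1000 * 9.81 * 139.2 * 282.5 / 1e6 = 385.7684 MW
eta = 312.5 / 385.7684 = 0.8101


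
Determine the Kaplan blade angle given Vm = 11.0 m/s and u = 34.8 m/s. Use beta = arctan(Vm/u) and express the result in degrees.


beta = arctan(11.0 / 34.8) = 17.5413 degrees


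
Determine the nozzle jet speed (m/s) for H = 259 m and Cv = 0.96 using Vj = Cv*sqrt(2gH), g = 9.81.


Vj = 0.96 * sqrt(2*9.81*259) = 68.4338 m/s


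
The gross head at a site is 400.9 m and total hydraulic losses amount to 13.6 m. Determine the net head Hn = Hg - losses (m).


Hn = 400.9 - 13.6 = 387.3000 m


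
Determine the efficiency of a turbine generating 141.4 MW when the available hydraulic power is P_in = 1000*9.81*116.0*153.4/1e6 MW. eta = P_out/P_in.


P_in = 1000 * 9.81 * 116.0 * 153.4 / 1e6 = 174.5631 MW
eta = 141.4 / 174.5631 = 0.8100


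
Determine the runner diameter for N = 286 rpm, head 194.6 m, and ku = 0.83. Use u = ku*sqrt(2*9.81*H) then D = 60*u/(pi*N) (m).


u = 0.83 * sqrt(2*9.81*194.6) = 51.2860 m/s
D = 60 * 51.2860 / (pi * 286) = 3.4248 m


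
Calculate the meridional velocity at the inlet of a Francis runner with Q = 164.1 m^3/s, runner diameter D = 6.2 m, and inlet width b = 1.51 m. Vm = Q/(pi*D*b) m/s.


Vm = 164.1 / (pi * 6.2 * 1.51) = 5.5794 m/s


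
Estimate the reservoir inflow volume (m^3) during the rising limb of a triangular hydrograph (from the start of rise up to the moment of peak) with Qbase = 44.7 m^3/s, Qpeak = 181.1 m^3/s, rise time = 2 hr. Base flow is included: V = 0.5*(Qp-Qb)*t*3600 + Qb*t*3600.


V = 0.5*(181.1 - 44.7)*2*3600 + 44.7*2*3600 = 812880.0000 m^3


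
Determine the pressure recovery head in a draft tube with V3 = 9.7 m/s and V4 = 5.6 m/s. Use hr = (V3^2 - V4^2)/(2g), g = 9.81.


hr = (9.7^2 - 5.6^2) / (2*9.81) = 3.1972 m


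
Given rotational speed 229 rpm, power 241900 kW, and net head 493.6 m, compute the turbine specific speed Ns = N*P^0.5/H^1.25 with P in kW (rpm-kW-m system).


Ns = 229 * 241900^0.5 / 493.6^1.25 = 48.4099


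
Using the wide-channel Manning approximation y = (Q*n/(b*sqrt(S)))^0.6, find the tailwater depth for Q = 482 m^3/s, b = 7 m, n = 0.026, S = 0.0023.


y = (482 * 0.026 / (7 * 0.0023^0.5))^0.6 = 8.7748 m


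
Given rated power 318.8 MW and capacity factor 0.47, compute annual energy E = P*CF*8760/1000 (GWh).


E = 318.8 * 0.47 * 8760 / 1000 = 1312.5634 GWh


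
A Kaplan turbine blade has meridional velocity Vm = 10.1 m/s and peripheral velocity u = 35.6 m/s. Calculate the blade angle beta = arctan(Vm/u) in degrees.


beta = arctan(10.1 / 35.6) = 15.8391 degrees


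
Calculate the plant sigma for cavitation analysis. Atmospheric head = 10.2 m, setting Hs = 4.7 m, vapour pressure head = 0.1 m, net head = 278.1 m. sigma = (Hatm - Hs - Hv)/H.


sigma = (10.2 - 4.7 - 0.1) / 278.1 = 0.0194


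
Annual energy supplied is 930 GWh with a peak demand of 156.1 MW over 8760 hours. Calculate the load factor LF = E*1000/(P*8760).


LF = 930 * 1000 / (156.1 * 8760) = 0.6801


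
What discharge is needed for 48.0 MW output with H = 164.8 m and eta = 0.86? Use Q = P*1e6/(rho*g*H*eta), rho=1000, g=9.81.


Q = 48.0 * 1e6 / (1000 * 9.81 * 164.8 * 0.86) = 34.5236 m^3/s


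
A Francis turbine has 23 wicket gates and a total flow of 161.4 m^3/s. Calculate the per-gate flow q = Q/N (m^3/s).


q = 161.4 / 23 = 7.0174 m^3/s


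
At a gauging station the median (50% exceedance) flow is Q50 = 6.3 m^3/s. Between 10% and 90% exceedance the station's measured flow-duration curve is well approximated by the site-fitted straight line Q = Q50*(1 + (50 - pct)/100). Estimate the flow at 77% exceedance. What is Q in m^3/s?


Q = 6.3 * (1 + (50 - 77)/100) = 4.5990 m^3/s


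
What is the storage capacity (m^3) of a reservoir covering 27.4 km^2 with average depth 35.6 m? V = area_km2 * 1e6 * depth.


V = 27.4 * 1e6 * 35.6 = 9.7544e+08 m^3


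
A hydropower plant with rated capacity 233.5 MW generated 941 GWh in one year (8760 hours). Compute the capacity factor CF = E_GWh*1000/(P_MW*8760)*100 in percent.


CF = 941 * 1000 / (233.5 * 8760) * 100 = 46.0043 %


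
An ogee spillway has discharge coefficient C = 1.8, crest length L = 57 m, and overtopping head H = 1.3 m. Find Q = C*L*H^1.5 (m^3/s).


Q = 1.8 * 57 * 1.3^1.5 = 152.0766 m^3/s


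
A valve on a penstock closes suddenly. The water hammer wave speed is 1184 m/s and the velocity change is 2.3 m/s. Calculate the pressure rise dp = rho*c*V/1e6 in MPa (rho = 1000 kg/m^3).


dp = 1000 * 1184 * 2.3 / 1e6 = 2.7232 MPa


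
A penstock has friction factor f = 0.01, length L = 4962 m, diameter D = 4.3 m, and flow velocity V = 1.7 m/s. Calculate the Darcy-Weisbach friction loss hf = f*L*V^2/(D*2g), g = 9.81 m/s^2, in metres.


hf = 0.01 * 4962 * 1.7^2 / (4.3 * 2 * 9.81) = 1.6998 m


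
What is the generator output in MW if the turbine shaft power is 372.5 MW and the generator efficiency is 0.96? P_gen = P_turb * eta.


P_gen = 372.5 * 0.96 = 357.6000 MW


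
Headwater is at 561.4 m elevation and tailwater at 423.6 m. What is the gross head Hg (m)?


Hg = 561.4 - 423.6 = 137.8000 m


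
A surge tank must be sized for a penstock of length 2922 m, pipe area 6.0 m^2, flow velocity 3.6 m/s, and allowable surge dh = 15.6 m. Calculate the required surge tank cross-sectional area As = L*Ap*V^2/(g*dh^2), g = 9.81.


As = 2922 * 6.0 * 3.6^2 / (9.81 * 15.6^2) = 95.1740 m^2


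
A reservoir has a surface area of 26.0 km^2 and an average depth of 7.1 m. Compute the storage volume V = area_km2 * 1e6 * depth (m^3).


V = 26.0 * 1e6 * 7.1 = 1.8460e+08 m^3


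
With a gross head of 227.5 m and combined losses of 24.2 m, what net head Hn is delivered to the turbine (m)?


Hn = 227.5 - 24.2 = 203.3000 m


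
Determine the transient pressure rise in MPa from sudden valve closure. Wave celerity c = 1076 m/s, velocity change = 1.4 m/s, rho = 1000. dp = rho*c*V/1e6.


dp = 1000 * 1076 * 1.4 / 1e6 = 1.5064 MPa


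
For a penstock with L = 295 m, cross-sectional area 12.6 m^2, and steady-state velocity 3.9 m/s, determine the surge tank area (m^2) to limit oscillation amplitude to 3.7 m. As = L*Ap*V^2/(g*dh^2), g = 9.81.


As = 295 * 12.6 * 3.9^2 / (9.81 * 3.7^2) = 420.9682 m^2


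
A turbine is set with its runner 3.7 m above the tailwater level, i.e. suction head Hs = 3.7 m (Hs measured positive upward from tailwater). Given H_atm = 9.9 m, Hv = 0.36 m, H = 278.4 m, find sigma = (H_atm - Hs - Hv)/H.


sigma = (9.9 - 3.7 - 0.36) / 278.4 = 0.0210


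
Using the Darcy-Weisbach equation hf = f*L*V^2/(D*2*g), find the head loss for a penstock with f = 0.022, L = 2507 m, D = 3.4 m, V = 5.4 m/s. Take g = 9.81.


hf = 0.022 * 2507 * 5.4^2 / (3.4 * 2 * 9.81) = 24.1094 m


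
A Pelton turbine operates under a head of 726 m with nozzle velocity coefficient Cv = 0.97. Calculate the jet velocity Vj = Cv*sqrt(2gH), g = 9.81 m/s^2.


Vj = 0.97 * sqrt(2*9.81*726) = 115.7683 m/s


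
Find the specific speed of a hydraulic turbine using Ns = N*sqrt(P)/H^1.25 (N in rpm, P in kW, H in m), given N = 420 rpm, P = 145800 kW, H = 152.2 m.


Ns = 420 * 145800^0.5 / 152.2^1.25 = 299.9920


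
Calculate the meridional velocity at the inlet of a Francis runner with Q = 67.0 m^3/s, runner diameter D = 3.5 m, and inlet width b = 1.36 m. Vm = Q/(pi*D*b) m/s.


Vm = 67.0 / (pi * 3.5 * 1.36) = 4.4804 m/s


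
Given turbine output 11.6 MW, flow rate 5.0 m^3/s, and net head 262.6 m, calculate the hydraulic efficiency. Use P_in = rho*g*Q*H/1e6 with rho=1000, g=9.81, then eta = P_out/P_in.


P_in = 1000 * 9.81 * 5.0 * 262.6 / 1e6 = 12.8805 MW
eta = 11.6 / 12.8805 = 0.9006


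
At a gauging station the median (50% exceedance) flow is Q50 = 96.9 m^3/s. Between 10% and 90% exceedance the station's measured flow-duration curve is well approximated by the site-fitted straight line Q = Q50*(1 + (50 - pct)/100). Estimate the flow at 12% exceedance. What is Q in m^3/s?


Q = 96.9 * (1 + (50 - 12)/100) = 133.7220 m^3/s


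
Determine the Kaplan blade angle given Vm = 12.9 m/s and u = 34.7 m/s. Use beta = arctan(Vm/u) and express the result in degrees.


beta = arctan(12.9 / 34.7) = 20.3930 degrees


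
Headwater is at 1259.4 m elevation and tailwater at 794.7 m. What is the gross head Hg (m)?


Hg = 1259.4 - 794.7 = 464.7000 m


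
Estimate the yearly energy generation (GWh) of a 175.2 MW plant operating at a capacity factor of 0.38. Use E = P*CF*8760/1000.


E = 175.2 * 0.38 * 8760 / 1000 = 583.2058 GWh


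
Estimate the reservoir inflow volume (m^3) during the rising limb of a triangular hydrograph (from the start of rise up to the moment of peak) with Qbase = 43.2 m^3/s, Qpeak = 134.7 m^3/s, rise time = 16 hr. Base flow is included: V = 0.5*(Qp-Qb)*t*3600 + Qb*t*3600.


V = 0.5*(134.7 - 43.2)*16*3600 + 43.2*16*3600 = 5.1235e+06 m^3


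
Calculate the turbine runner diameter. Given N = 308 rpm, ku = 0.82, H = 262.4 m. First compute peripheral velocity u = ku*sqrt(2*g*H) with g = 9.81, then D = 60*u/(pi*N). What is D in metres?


u = 0.82 * sqrt(2*9.81*262.4) = 58.8363 m/s
D = 60 * 58.8363 / (pi * 308) = 3.6483 m


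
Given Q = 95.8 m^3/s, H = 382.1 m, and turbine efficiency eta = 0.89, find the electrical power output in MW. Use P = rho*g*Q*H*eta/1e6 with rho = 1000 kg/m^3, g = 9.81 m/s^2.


P = 1000 * 9.81 * 95.8 * 382.1 * 0.89 / 1e6 = 319.5962 MW


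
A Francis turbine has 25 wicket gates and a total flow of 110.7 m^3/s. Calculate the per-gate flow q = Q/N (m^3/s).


q = 110.7 / 25 = 4.4280 m^3/s


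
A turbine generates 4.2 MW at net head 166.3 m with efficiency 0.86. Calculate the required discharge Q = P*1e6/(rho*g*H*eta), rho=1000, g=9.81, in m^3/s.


Q = 4.2 * 1e6 / (1000 * 9.81 * 166.3 * 0.86) = 2.9936 m^3/s


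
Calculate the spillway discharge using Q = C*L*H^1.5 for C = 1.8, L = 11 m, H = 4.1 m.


Q = 1.8 * 11 * 4.1^1.5 = 164.3770 m^3/s


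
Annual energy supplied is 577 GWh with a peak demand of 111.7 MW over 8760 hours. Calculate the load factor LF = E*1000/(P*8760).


LF = 577 * 1000 / (111.7 * 8760) = 0.5897


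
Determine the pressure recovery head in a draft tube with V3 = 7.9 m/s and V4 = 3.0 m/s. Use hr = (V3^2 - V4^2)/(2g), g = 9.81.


hr = (7.9^2 - 3.0^2) / (2*9.81) = 2.7222 m


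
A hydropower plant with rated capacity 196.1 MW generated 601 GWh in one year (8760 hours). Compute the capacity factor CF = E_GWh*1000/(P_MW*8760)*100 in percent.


CF = 601 * 1000 / (196.1 * 8760) * 100 = 34.9859 %


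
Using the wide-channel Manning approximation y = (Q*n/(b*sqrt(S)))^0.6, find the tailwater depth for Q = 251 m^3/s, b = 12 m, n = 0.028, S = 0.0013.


y = (251 * 0.028 / (12 * 0.0013^0.5))^0.6 = 5.3261 m


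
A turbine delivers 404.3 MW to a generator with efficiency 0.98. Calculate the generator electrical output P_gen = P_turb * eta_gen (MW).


P_gen = 404.3 * 0.98 = 396.2140 MW


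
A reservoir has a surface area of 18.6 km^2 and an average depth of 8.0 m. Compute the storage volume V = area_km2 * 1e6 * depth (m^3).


V = 18.6 * 1e6 * 8.0 = 1.4880e+08 m^3


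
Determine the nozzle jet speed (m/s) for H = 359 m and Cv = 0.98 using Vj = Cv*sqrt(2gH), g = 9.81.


Vj = 0.98 * sqrt(2*9.81*359) = 82.2475 m/s


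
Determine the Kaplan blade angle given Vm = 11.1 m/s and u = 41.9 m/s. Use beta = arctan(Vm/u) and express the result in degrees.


beta = arctan(11.1 / 41.9) = 14.8378 degrees


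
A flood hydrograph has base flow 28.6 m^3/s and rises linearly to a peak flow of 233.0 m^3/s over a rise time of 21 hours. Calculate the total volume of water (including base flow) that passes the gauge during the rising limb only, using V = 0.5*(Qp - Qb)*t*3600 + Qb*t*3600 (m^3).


V = 0.5*(233.0 - 28.6)*21*3600 + 28.6*21*3600 = 9.8885e+06 m^3


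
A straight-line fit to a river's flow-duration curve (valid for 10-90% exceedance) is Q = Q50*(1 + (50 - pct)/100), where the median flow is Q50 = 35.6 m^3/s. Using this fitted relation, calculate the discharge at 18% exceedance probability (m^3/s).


Q = 35.6 * (1 + (50 - 18)/100) = 46.9920 m^3/s


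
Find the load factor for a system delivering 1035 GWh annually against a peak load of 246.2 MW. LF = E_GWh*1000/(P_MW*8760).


LF = 1035 * 1000 / (246.2 * 8760) = 0.4799


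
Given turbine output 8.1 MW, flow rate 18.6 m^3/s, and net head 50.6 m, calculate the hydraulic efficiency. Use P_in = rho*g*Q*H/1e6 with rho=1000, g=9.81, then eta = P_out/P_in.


P_in = 1000 * 9.81 * 18.6 * 50.6 / 1e6 = 9.2328 MW
eta = 8.1 / 9.2328 = 0.8773


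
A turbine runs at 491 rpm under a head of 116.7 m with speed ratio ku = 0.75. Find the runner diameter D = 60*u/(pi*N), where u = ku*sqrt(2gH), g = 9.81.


u = 0.75 * sqrt(2*9.81*116.7) = 35.8877 m/s
D = 60 * 35.8877 / (pi * 491) = 1.3959 m


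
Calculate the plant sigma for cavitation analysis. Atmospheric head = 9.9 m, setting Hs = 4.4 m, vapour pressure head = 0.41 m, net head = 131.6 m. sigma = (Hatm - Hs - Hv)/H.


sigma = (9.9 - 4.4 - 0.41) / 131.6 = 0.0387


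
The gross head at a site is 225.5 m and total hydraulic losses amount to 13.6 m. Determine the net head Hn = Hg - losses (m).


Hn = 225.5 - 13.6 = 211.9000 m


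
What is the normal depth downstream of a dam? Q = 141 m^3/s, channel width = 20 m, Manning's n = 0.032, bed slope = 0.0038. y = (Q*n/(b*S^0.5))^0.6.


y = (141 * 0.032 / (20 * 0.0038^0.5))^0.6 = 2.1781 m


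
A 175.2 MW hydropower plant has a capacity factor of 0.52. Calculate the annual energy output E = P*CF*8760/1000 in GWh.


E = 175.2 * 0.52 * 8760 / 1000 = 798.0710 GWh


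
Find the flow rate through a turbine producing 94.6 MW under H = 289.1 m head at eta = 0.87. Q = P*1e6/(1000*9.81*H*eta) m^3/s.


Q = 94.6 * 1e6 / (1000 * 9.81 * 289.1 * 0.87) = 38.3402 m^3/s


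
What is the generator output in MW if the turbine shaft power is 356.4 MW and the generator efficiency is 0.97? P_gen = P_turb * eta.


P_gen = 356.4 * 0.97 = 345.7080 MW


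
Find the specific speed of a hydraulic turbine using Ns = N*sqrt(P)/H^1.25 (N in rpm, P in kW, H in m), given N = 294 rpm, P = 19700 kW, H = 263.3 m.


Ns = 294 * 19700^0.5 / 263.3^1.25 = 38.9060


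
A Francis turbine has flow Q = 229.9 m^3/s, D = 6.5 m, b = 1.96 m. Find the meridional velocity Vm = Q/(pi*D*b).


Vm = 229.9 / (pi * 6.5 * 1.96) = 5.7441 m/s


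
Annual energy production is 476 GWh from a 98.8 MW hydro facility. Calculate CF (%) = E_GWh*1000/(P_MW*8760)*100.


CF = 476 * 1000 / (98.8 * 8760) * 100 = 54.9979 %


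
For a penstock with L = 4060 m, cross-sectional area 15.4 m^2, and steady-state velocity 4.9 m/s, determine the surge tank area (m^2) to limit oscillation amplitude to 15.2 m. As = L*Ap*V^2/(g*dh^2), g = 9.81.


As = 4060 * 15.4 * 4.9^2 / (9.81 * 15.2^2) = 662.3427 m^2


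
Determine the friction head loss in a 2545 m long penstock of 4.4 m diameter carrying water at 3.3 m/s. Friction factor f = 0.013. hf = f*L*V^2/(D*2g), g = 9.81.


hf = 0.013 * 2545 * 3.3^2 / (4.4 * 2 * 9.81) = 4.1736 m


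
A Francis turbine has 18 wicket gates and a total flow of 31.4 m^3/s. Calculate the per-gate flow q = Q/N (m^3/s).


q = 31.4 / 18 = 1.7444 m^3/s


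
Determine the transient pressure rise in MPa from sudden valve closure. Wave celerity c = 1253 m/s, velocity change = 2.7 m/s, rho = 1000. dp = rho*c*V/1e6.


dp = 1000 * 1253 * 2.7 / 1e6 = 3.3831 MPa


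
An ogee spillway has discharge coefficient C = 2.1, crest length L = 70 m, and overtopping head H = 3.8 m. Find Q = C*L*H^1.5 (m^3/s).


Q = 2.1 * 70 * 3.8^1.5 = 1088.9119 m^3/s


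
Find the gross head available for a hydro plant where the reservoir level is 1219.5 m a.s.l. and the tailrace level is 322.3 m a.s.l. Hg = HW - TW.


Hg = 1219.5 - 322.3 = 897.2000 m


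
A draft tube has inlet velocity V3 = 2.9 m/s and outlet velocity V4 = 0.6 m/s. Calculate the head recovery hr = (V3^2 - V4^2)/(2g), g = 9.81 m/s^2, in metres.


hr = (2.9^2 - 0.6^2) / (2*9.81) = 0.4103 m


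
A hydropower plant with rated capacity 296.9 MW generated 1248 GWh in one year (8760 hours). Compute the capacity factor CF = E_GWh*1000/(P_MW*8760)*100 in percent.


CF = 1248 * 1000 / (296.9 * 8760) * 100 = 47.9844 %


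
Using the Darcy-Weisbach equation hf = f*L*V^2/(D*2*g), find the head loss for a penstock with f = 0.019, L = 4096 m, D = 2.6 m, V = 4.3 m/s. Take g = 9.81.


hf = 0.019 * 4096 * 4.3^2 / (2.6 * 2 * 9.81) = 28.2084 m


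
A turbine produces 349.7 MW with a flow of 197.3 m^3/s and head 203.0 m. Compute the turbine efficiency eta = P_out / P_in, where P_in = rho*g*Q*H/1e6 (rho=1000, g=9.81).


P_in = 1000 * 9.81 * 197.3 * 203.0 / 1e6 = 392.9091 MW
eta = 349.7 / 392.9091 = 0.8900


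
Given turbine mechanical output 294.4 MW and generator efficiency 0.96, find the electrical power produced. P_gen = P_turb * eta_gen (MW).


P_gen = 294.4 * 0.96 = 282.6240 MW


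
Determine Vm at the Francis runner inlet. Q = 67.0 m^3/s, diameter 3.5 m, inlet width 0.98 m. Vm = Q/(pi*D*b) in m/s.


Vm = 67.0 / (pi * 3.5 * 0.98) = 6.2177 m/s


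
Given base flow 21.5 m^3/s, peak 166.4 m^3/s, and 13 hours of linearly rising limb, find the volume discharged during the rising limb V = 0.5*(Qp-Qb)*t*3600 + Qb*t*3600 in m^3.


V = 0.5*(166.4 - 21.5)*13*3600 + 21.5*13*3600 = 4.3969e+06 m^3


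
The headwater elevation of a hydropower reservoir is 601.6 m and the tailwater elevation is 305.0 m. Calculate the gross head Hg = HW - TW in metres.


Hg = 601.6 - 305.0 = 296.6000 m


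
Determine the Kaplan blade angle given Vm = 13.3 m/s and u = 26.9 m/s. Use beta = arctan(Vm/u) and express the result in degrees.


beta = arctan(13.3 / 26.9) = 26.3089 degrees


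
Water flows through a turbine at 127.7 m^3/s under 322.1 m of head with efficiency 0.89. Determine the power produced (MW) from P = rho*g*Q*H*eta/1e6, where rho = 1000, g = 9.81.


P = 1000 * 9.81 * 127.7 * 322.1 * 0.89 / 1e6 = 359.1209 MW


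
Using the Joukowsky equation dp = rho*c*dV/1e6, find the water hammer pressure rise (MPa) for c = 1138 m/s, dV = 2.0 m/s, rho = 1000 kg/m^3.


dp = 1000 * 1138 * 2.0 / 1e6 = 2.2760 MPa


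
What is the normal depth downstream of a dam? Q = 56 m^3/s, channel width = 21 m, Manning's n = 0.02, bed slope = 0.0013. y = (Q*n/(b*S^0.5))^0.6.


y = (56 * 0.02 / (21 * 0.0013^0.5))^0.6 = 1.2648 m


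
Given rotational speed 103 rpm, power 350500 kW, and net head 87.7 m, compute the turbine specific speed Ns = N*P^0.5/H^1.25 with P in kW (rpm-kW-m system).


Ns = 103 * 350500^0.5 / 87.7^1.25 = 227.2123


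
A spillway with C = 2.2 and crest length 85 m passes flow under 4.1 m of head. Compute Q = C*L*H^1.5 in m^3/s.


Q = 2.2 * 85 * 4.1^1.5 = 1552.4492 m^3/s


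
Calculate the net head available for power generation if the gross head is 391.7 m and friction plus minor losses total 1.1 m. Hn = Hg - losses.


Hn = 391.7 - 1.1 = 390.6000 m


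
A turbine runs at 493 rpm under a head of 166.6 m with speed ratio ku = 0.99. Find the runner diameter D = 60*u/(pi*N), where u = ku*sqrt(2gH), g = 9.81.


u = 0.99 * sqrt(2*9.81*166.6) = 56.6008 m/s
D = 60 * 56.6008 / (pi * 493) = 2.1927 m


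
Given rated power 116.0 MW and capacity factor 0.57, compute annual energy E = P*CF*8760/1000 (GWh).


E = 116.0 * 0.57 * 8760 / 1000 = 579.2112 GWh


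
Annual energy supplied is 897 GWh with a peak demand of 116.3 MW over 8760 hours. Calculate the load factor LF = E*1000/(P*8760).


LF = 897 * 1000 / (116.3 * 8760) = 0.8805


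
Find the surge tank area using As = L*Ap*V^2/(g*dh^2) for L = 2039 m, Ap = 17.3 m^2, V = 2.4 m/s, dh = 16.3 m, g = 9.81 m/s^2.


As = 2039 * 17.3 * 2.4^2 / (9.81 * 16.3^2) = 77.9546 m^2


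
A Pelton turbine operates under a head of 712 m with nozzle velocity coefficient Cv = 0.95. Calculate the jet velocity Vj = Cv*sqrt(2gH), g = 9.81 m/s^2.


Vj = 0.95 * sqrt(2*9.81*712) = 112.2828 m/s


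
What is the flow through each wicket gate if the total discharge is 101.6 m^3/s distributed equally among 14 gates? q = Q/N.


q = 101.6 / 14 = 7.2571 m^3/s


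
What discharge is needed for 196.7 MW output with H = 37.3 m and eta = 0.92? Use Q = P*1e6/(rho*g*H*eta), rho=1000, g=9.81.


Q = 196.7 * 1e6 / (1000 * 9.81 * 37.3 * 0.92) = 584.3038 m^3/s


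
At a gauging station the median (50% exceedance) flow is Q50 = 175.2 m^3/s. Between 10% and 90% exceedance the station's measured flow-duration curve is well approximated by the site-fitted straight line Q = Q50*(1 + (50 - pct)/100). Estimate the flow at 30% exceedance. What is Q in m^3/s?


Q = 175.2 * (1 + (50 - 30)/100) = 210.2400 m^3/s


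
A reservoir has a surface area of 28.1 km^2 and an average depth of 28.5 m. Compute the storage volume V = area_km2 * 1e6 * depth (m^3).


V = 28.1 * 1e6 * 28.5 = 8.0085e+08 m^3


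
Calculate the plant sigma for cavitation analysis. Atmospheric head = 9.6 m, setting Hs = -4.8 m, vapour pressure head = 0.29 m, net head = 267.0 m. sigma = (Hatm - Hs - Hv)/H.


sigma = (9.6 - (-4.8) - 0.29) / 267.0 = 0.0528


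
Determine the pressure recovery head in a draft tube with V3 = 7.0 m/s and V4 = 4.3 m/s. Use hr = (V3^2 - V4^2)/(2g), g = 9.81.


hr = (7.0^2 - 4.3^2) / (2*9.81) = 1.5550 m


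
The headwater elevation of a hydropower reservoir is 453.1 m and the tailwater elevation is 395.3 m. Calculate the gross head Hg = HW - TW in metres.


Hg = 453.1 - 395.3 = 57.8000 m


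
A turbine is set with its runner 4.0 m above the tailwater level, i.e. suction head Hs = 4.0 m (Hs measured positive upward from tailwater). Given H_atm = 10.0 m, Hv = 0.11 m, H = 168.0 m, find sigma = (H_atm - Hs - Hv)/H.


sigma = (10.0 - 4.0 - 0.11) / 168.0 = 0.0351


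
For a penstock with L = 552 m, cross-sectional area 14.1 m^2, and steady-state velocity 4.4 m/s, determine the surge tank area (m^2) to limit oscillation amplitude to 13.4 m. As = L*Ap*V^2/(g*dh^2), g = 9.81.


As = 552 * 14.1 * 4.4^2 / (9.81 * 13.4^2) = 85.5431 m^2


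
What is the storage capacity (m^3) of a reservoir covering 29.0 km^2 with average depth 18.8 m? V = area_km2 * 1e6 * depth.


V = 29.0 * 1e6 * 18.8 = 5.4520e+08 m^3


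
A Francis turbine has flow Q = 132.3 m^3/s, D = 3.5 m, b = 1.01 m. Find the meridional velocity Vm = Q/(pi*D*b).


Vm = 132.3 / (pi * 3.5 * 1.01) = 11.9130 m/s


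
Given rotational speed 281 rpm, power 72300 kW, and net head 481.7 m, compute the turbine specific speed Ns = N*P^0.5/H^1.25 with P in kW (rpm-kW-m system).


Ns = 281 * 72300^0.5 / 481.7^1.25 = 33.4815


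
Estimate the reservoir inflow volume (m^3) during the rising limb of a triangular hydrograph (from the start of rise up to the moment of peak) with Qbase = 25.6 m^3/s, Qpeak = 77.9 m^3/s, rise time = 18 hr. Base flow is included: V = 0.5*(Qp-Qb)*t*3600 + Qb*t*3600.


V = 0.5*(77.9 - 25.6)*18*3600 + 25.6*18*3600 = 3.3534e+06 m^3


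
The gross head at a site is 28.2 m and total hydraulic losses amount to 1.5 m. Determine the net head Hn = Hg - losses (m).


Hn = 28.2 - 1.5 = 26.7000 m


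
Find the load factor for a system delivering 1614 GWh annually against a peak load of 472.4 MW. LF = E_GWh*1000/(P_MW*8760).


LF = 1614 * 1000 / (472.4 * 8760) = 0.3900


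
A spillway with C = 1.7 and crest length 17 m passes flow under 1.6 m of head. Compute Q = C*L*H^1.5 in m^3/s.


Q = 1.7 * 17 * 1.6^1.5 = 58.4895 m^3/s


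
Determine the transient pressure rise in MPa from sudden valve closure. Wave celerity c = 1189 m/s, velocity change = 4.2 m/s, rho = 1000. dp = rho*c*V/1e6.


dp = 1000 * 1189 * 4.2 / 1e6 = 4.9938 MPa


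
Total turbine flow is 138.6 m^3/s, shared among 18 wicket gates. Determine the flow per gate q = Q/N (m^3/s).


q = 138.6 / 18 = 7.7000 m^3/s


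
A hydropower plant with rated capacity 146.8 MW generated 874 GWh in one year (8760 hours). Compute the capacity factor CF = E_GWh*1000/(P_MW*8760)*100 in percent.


CF = 874 * 1000 / (146.8 * 8760) * 100 = 67.9644 %


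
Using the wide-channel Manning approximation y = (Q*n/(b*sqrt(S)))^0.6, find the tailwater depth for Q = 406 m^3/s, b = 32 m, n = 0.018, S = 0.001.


y = (406 * 0.018 / (32 * 0.001^0.5))^0.6 = 3.2748 m


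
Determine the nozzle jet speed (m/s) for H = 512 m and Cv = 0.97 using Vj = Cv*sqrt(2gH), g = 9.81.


Vj = 0.97 * sqrt(2*9.81*512) = 97.2201 m/s


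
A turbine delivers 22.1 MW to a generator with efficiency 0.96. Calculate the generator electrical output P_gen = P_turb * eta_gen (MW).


P_gen = 22.1 * 0.96 = 21.2160 MW


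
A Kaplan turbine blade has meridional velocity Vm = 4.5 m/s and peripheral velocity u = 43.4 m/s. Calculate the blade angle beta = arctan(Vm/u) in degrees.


beta = arctan(4.5 / 43.4) = 5.9197 degrees


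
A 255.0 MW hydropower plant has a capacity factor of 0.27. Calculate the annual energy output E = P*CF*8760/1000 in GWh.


E = 255.0 * 0.27 * 8760 / 1000 = 603.1260 GWh


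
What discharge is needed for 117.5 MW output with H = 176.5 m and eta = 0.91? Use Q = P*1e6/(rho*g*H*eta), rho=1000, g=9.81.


Q = 117.5 * 1e6 / (1000 * 9.81 * 176.5 * 0.91) = 74.5732 m^3/s


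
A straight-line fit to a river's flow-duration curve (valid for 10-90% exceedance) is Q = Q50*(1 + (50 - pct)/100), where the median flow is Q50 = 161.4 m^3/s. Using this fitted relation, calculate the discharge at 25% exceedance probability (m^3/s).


Q = 161.4 * (1 + (50 - 25)/100) = 201.7500 m^3/s


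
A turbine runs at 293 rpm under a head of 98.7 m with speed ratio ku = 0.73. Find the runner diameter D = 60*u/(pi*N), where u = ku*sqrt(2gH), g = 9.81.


u = 0.73 * sqrt(2*9.81*98.7) = 32.1241 m/s
D = 60 * 32.1241 / (pi * 293) = 2.0939 m


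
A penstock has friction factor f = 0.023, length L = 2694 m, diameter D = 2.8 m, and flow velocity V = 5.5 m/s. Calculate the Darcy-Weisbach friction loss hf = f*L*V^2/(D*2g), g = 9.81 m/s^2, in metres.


hf = 0.023 * 2694 * 5.5^2 / (2.8 * 2 * 9.81) = 34.1188 m


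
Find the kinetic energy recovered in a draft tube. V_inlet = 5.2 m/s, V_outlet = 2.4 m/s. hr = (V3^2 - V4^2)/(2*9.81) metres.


hr = (5.2^2 - 2.4^2) / (2*9.81) = 1.0846 m


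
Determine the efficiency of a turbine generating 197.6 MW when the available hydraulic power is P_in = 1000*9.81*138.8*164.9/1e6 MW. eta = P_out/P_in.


P_in = 1000 * 9.81 * 138.8 * 164.9 / 1e6 = 224.5325 MW
eta = 197.6 / 224.5325 = 0.8801


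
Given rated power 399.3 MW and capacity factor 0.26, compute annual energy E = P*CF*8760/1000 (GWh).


E = 399.3 * 0.26 * 8760 / 1000 = 909.4457 GWh


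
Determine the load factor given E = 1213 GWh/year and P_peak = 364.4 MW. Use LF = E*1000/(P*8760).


LF = 1213 * 1000 / (364.4 * 8760) = 0.3800


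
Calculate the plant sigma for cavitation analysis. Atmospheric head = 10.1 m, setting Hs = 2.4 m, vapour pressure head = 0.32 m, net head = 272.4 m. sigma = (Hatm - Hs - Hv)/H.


sigma = (10.1 - 2.4 - 0.32) / 272.4 = 0.0271


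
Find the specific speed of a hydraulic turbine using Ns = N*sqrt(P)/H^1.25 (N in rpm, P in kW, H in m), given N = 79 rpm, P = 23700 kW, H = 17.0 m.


Ns = 79 * 23700^0.5 / 17.0^1.25 = 352.3223


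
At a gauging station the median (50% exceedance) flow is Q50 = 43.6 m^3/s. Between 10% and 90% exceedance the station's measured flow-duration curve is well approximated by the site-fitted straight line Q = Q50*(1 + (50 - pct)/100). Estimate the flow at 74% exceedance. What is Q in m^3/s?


Q = 43.6 * (1 + (50 - 74)/100) = 33.1360 m^3/s


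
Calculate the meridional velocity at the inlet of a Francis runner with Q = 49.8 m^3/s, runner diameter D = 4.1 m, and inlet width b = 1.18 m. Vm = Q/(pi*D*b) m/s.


Vm = 49.8 / (pi * 4.1 * 1.18) = 3.2765 m/s


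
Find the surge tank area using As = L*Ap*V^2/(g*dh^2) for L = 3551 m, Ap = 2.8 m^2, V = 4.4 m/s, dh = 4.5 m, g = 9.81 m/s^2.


As = 3551 * 2.8 * 4.4^2 / (9.81 * 4.5^2) = 968.9916 m^2


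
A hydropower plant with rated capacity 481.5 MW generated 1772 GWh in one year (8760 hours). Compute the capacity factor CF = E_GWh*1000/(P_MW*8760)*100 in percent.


CF = 1772 * 1000 / (481.5 * 8760) * 100 = 42.0110 %


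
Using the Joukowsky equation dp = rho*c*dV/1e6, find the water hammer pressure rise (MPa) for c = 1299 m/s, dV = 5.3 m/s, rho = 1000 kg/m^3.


dp = 1000 * 1299 * 5.3 / 1e6 = 6.8847 MPa


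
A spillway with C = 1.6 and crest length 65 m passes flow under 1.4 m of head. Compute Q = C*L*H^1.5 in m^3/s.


Q = 1.6 * 65 * 1.4^1.5 = 172.2762 m^3/s


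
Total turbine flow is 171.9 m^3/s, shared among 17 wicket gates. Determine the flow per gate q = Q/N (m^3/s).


q = 171.9 / 17 = 10.1118 m^3/s


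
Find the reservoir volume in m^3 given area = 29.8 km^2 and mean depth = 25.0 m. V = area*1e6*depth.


V = 29.8 * 1e6 * 25.0 = 7.4500e+08 m^3


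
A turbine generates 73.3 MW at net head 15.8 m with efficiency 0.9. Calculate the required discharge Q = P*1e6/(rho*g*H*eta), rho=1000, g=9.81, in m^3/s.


Q = 73.3 * 1e6 / (1000 * 9.81 * 15.8 * 0.9) = 525.4548 m^3/s


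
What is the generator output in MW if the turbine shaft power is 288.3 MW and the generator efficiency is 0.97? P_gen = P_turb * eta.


P_gen = 288.3 * 0.97 = 279.6510 MW


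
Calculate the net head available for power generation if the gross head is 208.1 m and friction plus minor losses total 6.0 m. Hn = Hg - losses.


Hn = 208.1 - 6.0 = 202.1000 m


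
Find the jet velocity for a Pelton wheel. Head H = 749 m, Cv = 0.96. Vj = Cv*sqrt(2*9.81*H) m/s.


Vj = 0.96 * sqrt(2*9.81*749) = 116.3755 m/s


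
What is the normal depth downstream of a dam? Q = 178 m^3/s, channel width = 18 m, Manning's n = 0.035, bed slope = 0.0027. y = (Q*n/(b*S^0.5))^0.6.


y = (178 * 0.035 / (18 * 0.0027^0.5))^0.6 = 3.1198 m


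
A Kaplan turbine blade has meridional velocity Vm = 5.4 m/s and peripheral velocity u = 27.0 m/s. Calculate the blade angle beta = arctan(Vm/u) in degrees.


beta = arctan(5.4 / 27.0) = 11.3099 degrees


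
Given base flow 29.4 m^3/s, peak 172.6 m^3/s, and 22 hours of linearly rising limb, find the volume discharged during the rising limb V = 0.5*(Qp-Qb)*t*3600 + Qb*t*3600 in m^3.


V = 0.5*(172.6 - 29.4)*22*3600 + 29.4*22*3600 = 7.9992e+06 m^3


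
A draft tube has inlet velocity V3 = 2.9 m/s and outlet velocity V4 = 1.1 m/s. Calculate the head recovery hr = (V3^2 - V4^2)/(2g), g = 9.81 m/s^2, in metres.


hr = (2.9^2 - 1.1^2) / (2*9.81) = 0.3670 m


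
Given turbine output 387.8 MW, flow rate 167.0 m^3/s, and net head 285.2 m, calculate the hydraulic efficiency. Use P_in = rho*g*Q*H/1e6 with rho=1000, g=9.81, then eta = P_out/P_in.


P_in = 1000 * 9.81 * 167.0 * 285.2 / 1e6 = 467.2346 MW
eta = 387.8 / 467.2346 = 0.8300


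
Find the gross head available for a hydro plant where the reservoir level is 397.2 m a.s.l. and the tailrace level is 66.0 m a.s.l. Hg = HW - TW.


Hg = 397.2 - 66.0 = 331.2000 m


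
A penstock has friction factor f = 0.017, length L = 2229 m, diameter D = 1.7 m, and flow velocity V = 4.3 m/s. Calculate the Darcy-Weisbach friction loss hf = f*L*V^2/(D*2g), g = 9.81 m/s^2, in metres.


hf = 0.017 * 2229 * 4.3^2 / (1.7 * 2 * 9.81) = 21.0062 m


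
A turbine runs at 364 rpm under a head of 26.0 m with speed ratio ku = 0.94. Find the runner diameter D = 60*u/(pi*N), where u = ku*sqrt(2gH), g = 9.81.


u = 0.94 * sqrt(2*9.81*26.0) = 21.2307 m/s
D = 60 * 21.2307 / (pi * 364) = 1.1139 m


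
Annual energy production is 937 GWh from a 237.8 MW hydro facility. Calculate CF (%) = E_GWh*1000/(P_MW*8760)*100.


CF = 937 * 1000 / (237.8 * 8760) * 100 = 44.9804 %


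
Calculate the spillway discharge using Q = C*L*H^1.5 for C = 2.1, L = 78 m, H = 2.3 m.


Q = 2.1 * 78 * 2.3^1.5 = 571.3545 m^3/s


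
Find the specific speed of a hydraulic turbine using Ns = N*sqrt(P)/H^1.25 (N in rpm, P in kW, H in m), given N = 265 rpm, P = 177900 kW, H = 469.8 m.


Ns = 265 * 177900^0.5 / 469.8^1.25 = 51.1026


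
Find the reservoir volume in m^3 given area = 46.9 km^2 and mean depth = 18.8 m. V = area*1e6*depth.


V = 46.9 * 1e6 * 18.8 = 8.8172e+08 m^3


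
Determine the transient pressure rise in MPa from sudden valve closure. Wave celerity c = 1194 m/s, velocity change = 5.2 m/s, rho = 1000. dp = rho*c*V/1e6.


dp = 1000 * 1194 * 5.2 / 1e6 = 6.2088 MPa


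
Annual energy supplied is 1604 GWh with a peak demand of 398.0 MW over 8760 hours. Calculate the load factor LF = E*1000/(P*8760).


LF = 1604 * 1000 / (398.0 * 8760) = 0.4601


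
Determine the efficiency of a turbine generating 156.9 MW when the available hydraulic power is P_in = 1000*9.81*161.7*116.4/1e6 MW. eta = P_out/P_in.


P_in = 1000 * 9.81 * 161.7 * 116.4 / 1e6 = 184.6426 MW
eta = 156.9 / 184.6426 = 0.8497


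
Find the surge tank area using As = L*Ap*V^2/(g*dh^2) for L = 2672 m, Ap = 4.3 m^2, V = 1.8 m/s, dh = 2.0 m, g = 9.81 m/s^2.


As = 2672 * 4.3 * 1.8^2 / (9.81 * 2.0^2) = 948.6826 m^2


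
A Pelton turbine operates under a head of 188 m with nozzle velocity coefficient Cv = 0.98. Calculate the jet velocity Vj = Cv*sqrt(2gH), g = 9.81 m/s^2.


Vj = 0.98 * sqrt(2*9.81*188) = 59.5188 m/s


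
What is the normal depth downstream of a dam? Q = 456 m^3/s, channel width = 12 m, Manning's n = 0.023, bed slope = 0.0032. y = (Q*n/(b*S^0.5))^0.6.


y = (456 * 0.023 / (12 * 0.0032^0.5))^0.6 = 5.1685 m


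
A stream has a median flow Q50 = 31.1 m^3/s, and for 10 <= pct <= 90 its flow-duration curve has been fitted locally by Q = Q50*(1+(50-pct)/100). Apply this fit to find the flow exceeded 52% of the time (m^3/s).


Q = 31.1 * (1 + (50 - 52)/100) = 30.4780 m^3/s


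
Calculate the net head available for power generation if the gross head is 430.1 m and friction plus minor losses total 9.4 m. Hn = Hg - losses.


Hn = 430.1 - 9.4 = 420.7000 m


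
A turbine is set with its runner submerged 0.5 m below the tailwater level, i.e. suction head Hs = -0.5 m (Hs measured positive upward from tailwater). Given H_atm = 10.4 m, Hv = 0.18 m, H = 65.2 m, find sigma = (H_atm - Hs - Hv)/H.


sigma = (10.4 - (-0.5) - 0.18) / 65.2 = 0.1644


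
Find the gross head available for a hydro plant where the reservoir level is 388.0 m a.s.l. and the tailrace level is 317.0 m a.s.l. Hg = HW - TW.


Hg = 388.0 - 317.0 = 71.0000 m


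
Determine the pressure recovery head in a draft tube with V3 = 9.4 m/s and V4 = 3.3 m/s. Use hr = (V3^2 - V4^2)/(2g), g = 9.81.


hr = (9.4^2 - 3.3^2) / (2*9.81) = 3.9485 m


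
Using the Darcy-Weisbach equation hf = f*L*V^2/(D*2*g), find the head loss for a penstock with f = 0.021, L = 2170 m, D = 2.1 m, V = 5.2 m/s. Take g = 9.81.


hf = 0.021 * 2170 * 5.2^2 / (2.1 * 2 * 9.81) = 29.9066 m


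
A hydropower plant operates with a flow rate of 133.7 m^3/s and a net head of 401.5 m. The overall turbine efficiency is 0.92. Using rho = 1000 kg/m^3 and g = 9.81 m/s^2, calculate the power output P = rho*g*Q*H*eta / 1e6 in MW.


P = 1000 * 9.81 * 133.7 * 401.5 * 0.92 / 1e6 = 484.4777 MW


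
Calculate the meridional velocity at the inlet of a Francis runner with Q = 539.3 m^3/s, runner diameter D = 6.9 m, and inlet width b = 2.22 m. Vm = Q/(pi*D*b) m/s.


Vm = 539.3 / (pi * 6.9 * 2.22) = 11.2067 m/s


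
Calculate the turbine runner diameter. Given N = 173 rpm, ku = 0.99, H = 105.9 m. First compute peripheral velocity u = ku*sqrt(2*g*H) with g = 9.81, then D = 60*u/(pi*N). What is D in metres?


u = 0.99 * sqrt(2*9.81*105.9) = 45.1266 m/s
D = 60 * 45.1266 / (pi * 173) = 4.9818 m


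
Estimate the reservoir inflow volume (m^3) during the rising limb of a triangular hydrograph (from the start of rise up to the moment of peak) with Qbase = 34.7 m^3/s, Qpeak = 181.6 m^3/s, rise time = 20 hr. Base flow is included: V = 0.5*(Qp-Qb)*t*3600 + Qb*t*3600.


V = 0.5*(181.6 - 34.7)*20*3600 + 34.7*20*3600 = 7.7868e+06 m^3


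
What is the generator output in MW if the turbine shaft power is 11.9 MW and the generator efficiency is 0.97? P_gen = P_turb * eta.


P_gen = 11.9 * 0.97 = 11.5430 MW


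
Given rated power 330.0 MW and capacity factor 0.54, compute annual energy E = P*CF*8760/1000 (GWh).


E = 330.0 * 0.54 * 8760 / 1000 = 1561.0320 GWh


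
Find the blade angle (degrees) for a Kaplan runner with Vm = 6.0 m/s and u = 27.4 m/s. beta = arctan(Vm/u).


beta = arctan(6.0 / 27.4) = 12.3516 degrees


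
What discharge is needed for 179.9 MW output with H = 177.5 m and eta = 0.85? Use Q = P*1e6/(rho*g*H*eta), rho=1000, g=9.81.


Q = 179.9 * 1e6 / (1000 * 9.81 * 177.5 * 0.85) = 121.5472 m^3/s


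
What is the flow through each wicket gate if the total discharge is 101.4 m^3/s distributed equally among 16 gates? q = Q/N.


q = 101.4 / 16 = 6.3375 m^3/s


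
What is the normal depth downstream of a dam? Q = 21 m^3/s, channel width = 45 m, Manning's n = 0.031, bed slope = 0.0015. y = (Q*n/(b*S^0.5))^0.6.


y = (21 * 0.031 / (45 * 0.0015^0.5))^0.6 = 0.5539 m
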